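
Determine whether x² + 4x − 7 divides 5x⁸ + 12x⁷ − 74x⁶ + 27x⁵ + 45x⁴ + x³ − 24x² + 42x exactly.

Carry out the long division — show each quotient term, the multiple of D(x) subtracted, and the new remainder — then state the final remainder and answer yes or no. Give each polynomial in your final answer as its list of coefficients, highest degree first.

R = [0], so D(x) is a factor of P(x). yes

Step 1: lead(5x⁸ + 12x⁷ − 74x⁶ + 27x⁵ + 45x⁴ + x³ − 24x² + 42x) ÷ lead(D) = 5x⁸ ÷ x² = 5x⁶. Subtract (5x⁶)·D = 5x⁸ + 20x⁷ − 35x⁶. Remainder: −8x⁷ − 39x⁶ + 27x⁵ + 45x⁴ + x³ − 24x² + 42x.
Step 2: lead(−8x⁷ − 39x⁶ + 27x⁵ + 45x⁴ + x³ − 24x² + 42x) ÷ lead(D) = −8x⁷ ÷ x² = −8x⁵. Subtract (−8x⁵)·D = −8x⁷ − 32x⁶ + 56x⁵. Remainder: −7x⁶ − 29x⁵ + 45x⁴ + x³ − 24x² + 42x.
Step 3: lead(−7x⁶ − 29x⁵ + 45x⁴ + x³ − 24x² + 42x) ÷ lead(D) = −7x⁶ ÷ x² = −7x⁴. Subtract (−7x⁴)·D = −7x⁶ − 28x⁵ + 49x⁴. Remainder: −x⁵ − 4x⁴ + x³ − 24x² + 42x.
Step 4: lead(−x⁵ − 4x⁴ + x³ − 24x² + 42x) ÷ lead(D) = −x⁵ ÷ x² = −x³. Subtract (−x³)·D = −x⁵ − 4x⁴ + 7x³. Remainder: −6x³ − 24x² + 42x.
Step 5: lead(−6x³ − 24x² + 42x) ÷ lead(D) = −6x³ ÷ x² = −6x. Subtract (−6x)·D = −6x³ − 24x² + 42x. Remainder: 0.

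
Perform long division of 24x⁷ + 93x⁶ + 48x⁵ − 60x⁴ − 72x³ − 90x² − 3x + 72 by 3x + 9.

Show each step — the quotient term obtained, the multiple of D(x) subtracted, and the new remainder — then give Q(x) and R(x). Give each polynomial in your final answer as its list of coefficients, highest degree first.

Step 1: lead(24x⁷ + 93x⁶ + 48x⁵ − 60x⁴ − 72x³ − 90x² − 3x + 72) ÷ lead(D) = 24x⁷ ÷ 3x = 8x⁶. Subtract (8x⁶)·D = 24x⁷ + 72x⁶. Remainder: 21x⁶ + 48x⁵ − 60x⁴ − 72x³ − 90x² − 3x + 72.
Step 2: lead(21x⁶ + 48x⁵ − 60x⁴ − 72x³ − 90x² − 3x + 72) ÷ lead(D) = 21x⁶ ÷ 3x = 7x⁵. Subtract (7x⁵)·D = 21x⁶ + 63x⁵. Remainder: −15x⁵ − 60x⁴ − 72x³ − 90x² − 3x + 72.
Step 3: lead(−15x⁵ − 60x⁴ − 72x³ − 90x² − 3x + 72) ÷ lead(D) = −15x⁵ ÷ 3x = −5x⁴. Subtract (−5x⁴)·D = −15x⁵ − 45x⁴. Remainder: −15x⁴ − 72x³ − 90x² − 3x + 72.
Step 4: lead(−15x⁴ − 72x³ − 90x² − 3x + 72) ÷ lead(D) = −15x⁴ ÷ 3x = −5x³. Subtract (−5x³)·D = −15x⁴ − 45x³. Remainder: −27x³ − 90x² − 3x + 72.
Step 5: lead(−27x³ − 90x² − 3x + 72) ÷ lead(D) = −27x³ ÷ 3x = −9x². Subtract (−9x²)·D = −27x³ − 81x². Remainder: −9x² − 3x + 72.
Step 6: lead(−9x² − 3x + 72) ÷ lead(D) = −9x² ÷ 3x = −3x. Subtract (−3x)·D = −9x² − 27x. Remainder: 24x + 72.
Step 7: lead(24x + 72) ÷ lead(D) = 24x ÷ 3x = 8. Subtract (8)·D = 24x + 72. Remainder: 0.

Q = [8, 7, -5, -5, -9, -3, 8]; R = [0]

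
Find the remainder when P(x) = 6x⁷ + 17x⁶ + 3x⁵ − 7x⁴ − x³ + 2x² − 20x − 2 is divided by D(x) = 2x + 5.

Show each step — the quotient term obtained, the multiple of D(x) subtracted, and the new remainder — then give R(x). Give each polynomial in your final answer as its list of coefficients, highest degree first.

R = [-2]

Step 1: lead(6x⁷ + 17x⁶ + 3x⁵ − 7x⁴ − x³ + 2x² − 20x − 2) ÷ lead(D) = 6x⁷ ÷ 2x = 3x⁶. Subtract (3x⁶)·D = 6x⁷ + 15x⁶. Remainder: 2x⁶ + 3x⁵ − 7x⁴ − x³ + 2x² − 20x − 2.
Step 2: lead(2x⁶ + 3x⁵ − 7x⁴ − x³ + 2x² − 20x − 2) ÷ lead(D) = 2x⁶ ÷ 2x = x⁵. Subtract (x⁵)·D = 2x⁶ + 5x⁵. Remainder: −2x⁵ − 7x⁴ − x³ + 2x² − 20x − 2.
Step 3: lead(−2x⁵ − 7x⁴ − x³ + 2x² − 20x − 2) ÷ lead(D) = −2x⁵ ÷ 2x = −x⁴. Subtract (−x⁴)·D = −2x⁵ − 5x⁴. Remainder: −2x⁴ − x³ + 2x² − 20x − 2.
Step 4: lead(−2x⁴ − x³ + 2x² − 20x − 2) ÷ lead(D) = −2x⁴ ÷ 2x = −x³. Subtract (−x³)·D = −2x⁴ − 5x³. Remainder: 4x³ + 2x² − 20x − 2.
Step 5: lead(4x³ + 2x² − 20x − 2) ÷ lead(D) = 4x³ ÷ 2x = 2x². Subtract (2x²)·D = 4x³ + 10x². Remainder: −8x² − 20x − 2.
Step 6: lead(−8x² − 20x − 2) ÷ lead(D) = −8x² ÷ 2x = −4x. Subtract (−4x)·D = −8x² − 20x. Remainder: −2.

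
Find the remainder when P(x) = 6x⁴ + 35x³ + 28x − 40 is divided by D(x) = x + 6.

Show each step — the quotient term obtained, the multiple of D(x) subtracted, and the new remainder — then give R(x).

R(x) = 8

Step 1: lead(6x⁴ + 35x³ + 28x − 40) ÷ lead(D) = 6x⁴ ÷ x = 6x³. Subtract (6x³)·D = 6x⁴ + 36x³. Remainder: −x³ + 28x − 40.
Step 2: lead(−x³ + 28x − 40) ÷ lead(D) = −x³ ÷ x = −x². Subtract (−x²)·D = −x³ − 6x². Remainder: 6x² + 28x − 40.
Step 3: lead(6x² + 28x − 40) ÷ lead(D) = 6x² ÷ x = 6x. Subtract (6x)·D = 6x² + 36x. Remainder: −8x − 40.
Step 4: lead(−8x − 40) ÷ lead(D) = −8x ÷ x = −8. Subtract (−8)·D = −8x − 48. Remainder: 8.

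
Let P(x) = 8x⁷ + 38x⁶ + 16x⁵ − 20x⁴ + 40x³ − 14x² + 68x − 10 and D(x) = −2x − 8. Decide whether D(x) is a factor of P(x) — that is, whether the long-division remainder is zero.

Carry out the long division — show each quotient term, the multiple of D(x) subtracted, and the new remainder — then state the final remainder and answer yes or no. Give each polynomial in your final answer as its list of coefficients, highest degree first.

Step 1: lead(8x⁷ + 38x⁶ + 16x⁵ − 20x⁴ + 40x³ − 14x² + 68x − 10) ÷ lead(D) = 8x⁷ ÷ −2x = −4x⁶. Subtract (−4x⁶)·D = 8x⁷ + 32x⁶. Remainder: 6x⁶ + 16x⁵ − 20x⁴ + 40x³ − 14x² + 68x − 10.
Step 2: lead(6x⁶ + 16x⁵ − 20x⁴ + 40x³ − 14x² + 68x − 10) ÷ lead(D) = 6x⁶ ÷ −2x = −3x⁵. Subtract (−3x⁵)·D = 6x⁶ + 24x⁵. Remainder: −8x⁵ − 20x⁴ + 40x³ − 14x² + 68x − 10.
Step 3: lead(−8x⁵ − 20x⁴ + 40x³ − 14x² + 68x − 10) ÷ lead(D) = −8x⁵ ÷ −2x = 4x⁴. Subtract (4x⁴)·D = −8x⁵ − 32x⁴. Remainder: 12x⁴ + 40x³ − 14x² + 68x − 10.
Step 4: lead(12x⁴ + 40x³ − 14x² + 68x − 10) ÷ lead(D) = 12x⁴ ÷ −2x = −6x³. Subtract (−6x³)·D = 12x⁴ + 48x³. Remainder: −8x³ − 14x² + 68x − 10.
Step 5: lead(−8x³ − 14x² + 68x − 10) ÷ lead(D) = −8x³ ÷ −2x = 4x². Subtract (4x²)·D = −8x³ − 32x². Remainder: 18x² + 68x − 10.
Step 6: lead(18x² + 68x − 10) ÷ lead(D) = 18x² ÷ −2x = −9x. Subtract (−9x)·D = 18x² + 72x. Remainder: −4x − 10.
Step 7: lead(−4x − 10) ÷ lead(D) = −4x ÷ −2x = 2. Subtract (2)·D = −4x − 16. Remainder: 6.

R = [6], so D(x) is not a factor of P(x). no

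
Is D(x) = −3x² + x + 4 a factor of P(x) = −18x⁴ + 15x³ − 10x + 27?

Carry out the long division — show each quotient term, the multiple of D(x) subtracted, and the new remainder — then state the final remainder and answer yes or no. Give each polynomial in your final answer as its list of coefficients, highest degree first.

Step 1: lead(−18x⁴ + 15x³ − 10x + 27) ÷ lead(D) = −18x⁴ ÷ −3x² = 6x². Subtract (6x²)·D = −18x⁴ + 6x³ + 24x². Remainder: 9x³ − 24x² − 10x + 27.
Step 2: lead(9x³ − 24x² − 10x + 27) ÷ lead(D) = 9x³ ÷ −3x² = −3x. Subtract (−3x)·D = 9x³ − 3x² − 12x. Remainder: −21x² + 2x + 27.
Step 3: lead(−21x² + 2x + 27) ÷ lead(D) = −21x² ÷ −3x² = 7. Subtract (7)·D = −21x² + 7x + 28. Remainder: −5x − 1.

R = [-5, -1], so D(x) is not a factor of P(x). no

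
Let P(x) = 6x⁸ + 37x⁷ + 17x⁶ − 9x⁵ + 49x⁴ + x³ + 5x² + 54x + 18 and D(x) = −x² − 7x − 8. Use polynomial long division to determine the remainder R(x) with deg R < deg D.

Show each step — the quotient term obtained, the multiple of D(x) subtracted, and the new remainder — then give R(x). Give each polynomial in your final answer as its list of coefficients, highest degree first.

R = [2]

Step 1: lead(6x⁸ + 37x⁷ + 17x⁶ − 9x⁵ + 49x⁴ + x³ + 5x² + 54x + 18) ÷ lead(D) = 6x⁸ ÷ −x² = −6x⁶. Subtract (−6x⁶)·D = 6x⁸ + 42x⁷ + 48x⁶. Remainder: −5x⁷ − 31x⁶ − 9x⁵ + 49x⁴ + x³ + 5x² + 54x + 18.
Step 2: lead(−5x⁷ − 31x⁶ − 9x⁵ + 49x⁴ + x³ + 5x² + 54x + 18) ÷ lead(D) = −5x⁷ ÷ −x² = 5x⁵. Subtract (5x⁵)·D = −5x⁷ − 35x⁶ − 40x⁵. Remainder: 4x⁶ + 31x⁵ + 49x⁴ + x³ + 5x² + 54x + 18.
Step 3: lead(4x⁶ + 31x⁵ + 49x⁴ + x³ + 5x² + 54x + 18) ÷ lead(D) = 4x⁶ ÷ −x² = −4x⁴. Subtract (−4x⁴)·D = 4x⁶ + 28x⁵ + 32x⁴. Remainder: 3x⁵ + 17x⁴ + x³ + 5x² + 54x + 18.
Step 4: lead(3x⁵ + 17x⁴ + x³ + 5x² + 54x + 18) ÷ lead(D) = 3x⁵ ÷ −x² = −3x³. Subtract (−3x³)·D = 3x⁵ + 21x⁴ + 24x³. Remainder: −4x⁴ − 23x³ + 5x² + 54x + 18.
Step 5: lead(−4x⁴ − 23x³ + 5x² + 54x + 18) ÷ lead(D) = −4x⁴ ÷ −x² = 4x². Subtract (4x²)·D = −4x⁴ − 28x³ − 32x². Remainder: 5x³ + 37x² + 54x + 18.
Step 6: lead(5x³ + 37x² + 54x + 18) ÷ lead(D) = 5x³ ÷ −x² = −5x. Subtract (−5x)·D = 5x³ + 35x² + 40x. Remainder: 2x² + 14x + 18.
Step 7: lead(2x² + 14x + 18) ÷ lead(D) = 2x² ÷ −x² = −2. Subtract (−2)·D = 2x² + 14x + 16. Remainder: 2.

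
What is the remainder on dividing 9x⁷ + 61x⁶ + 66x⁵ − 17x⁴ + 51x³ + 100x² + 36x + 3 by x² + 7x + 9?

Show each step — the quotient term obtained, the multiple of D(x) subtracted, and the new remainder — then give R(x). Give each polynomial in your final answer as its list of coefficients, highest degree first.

Step 1: lead(9x⁷ + 61x⁶ + 66x⁵ − 17x⁴ + 51x³ + 100x² + 36x + 3) ÷ lead(D) = 9x⁷ ÷ x² = 9x⁵. Subtract (9x⁵)·D = 9x⁷ + 63x⁶ + 81x⁵. Remainder: −2x⁶ − 15x⁵ − 17x⁴ + 51x³ + 100x² + 36x + 3.
Step 2: lead(−2x⁶ − 15x⁵ − 17x⁴ + 51x³ + 100x² + 36x + 3) ÷ lead(D) = −2x⁶ ÷ x² = −2x⁴. Subtract (−2x⁴)·D = −2x⁶ − 14x⁵ − 18x⁴. Remainder: −x⁵ + x⁴ + 51x³ + 100x² + 36x + 3.
Step 3: lead(−x⁵ + x⁴ + 51x³ + 100x² + 36x + 3) ÷ lead(D) = −x⁵ ÷ x² = −x³. Subtract (−x³)·D = −x⁵ − 7x⁴ − 9x³. Remainder: 8x⁴ + 60x³ + 100x² + 36x + 3.
Step 4: lead(8x⁴ + 60x³ + 100x² + 36x + 3) ÷ lead(D) = 8x⁴ ÷ x² = 8x². Subtract (8x²)·D = 8x⁴ + 56x³ + 72x². Remainder: 4x³ + 28x² + 36x + 3.
Step 5: lead(4x³ + 28x² + 36x + 3) ÷ lead(D) = 4x³ ÷ x² = 4x. Subtract (4x)·D = 4x³ + 28x² + 36x. Remainder: 3.

R = [3]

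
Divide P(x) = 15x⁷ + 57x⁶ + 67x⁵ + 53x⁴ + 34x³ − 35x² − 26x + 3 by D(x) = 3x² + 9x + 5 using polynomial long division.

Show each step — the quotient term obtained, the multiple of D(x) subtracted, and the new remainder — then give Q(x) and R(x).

Step 1: lead(15x⁷ + 57x⁶ + 67x⁵ + 53x⁴ + 34x³ − 35x² − 26x + 3) ÷ lead(D) = 15x⁷ ÷ 3x² = 5x⁵. Subtract (5x⁵)·D = 15x⁷ + 45x⁶ + 25x⁵. Remainder: 12x⁶ + 42x⁵ + 53x⁴ + 34x³ − 35x² − 26x + 3.
Step 2: lead(12x⁶ + 42x⁵ + 53x⁴ + 34x³ − 35x² − 26x + 3) ÷ lead(D) = 12x⁶ ÷ 3x² = 4x⁴. Subtract (4x⁴)·D = 12x⁶ + 36x⁵ + 20x⁴. Remainder: 6x⁵ + 33x⁴ + 34x³ − 35x² − 26x + 3.
Step 3: lead(6x⁵ + 33x⁴ + 34x³ − 35x² − 26x + 3) ÷ lead(D) = 6x⁵ ÷ 3x² = 2x³. Subtract (2x³)·D = 6x⁵ + 18x⁴ + 10x³. Remainder: 15x⁴ + 24x³ − 35x² − 26x + 3.
Step 4: lead(15x⁴ + 24x³ − 35x² − 26x + 3) ÷ lead(D) = 15x⁴ ÷ 3x² = 5x². Subtract (5x²)·D = 15x⁴ + 45x³ + 25x². Remainder: −21x³ − 60x² − 26x + 3.
Step 5: lead(−21x³ − 60x² − 26x + 3) ÷ lead(D) = −21x³ ÷ 3x² = −7x. Subtract (−7x)·D = −21x³ − 63x² − 35x. Remainder: 3x² + 9x + 3.
Step 6: lead(3x² + 9x + 3) ÷ lead(D) = 3x² ÷ 3x² = 1. Subtract (1)·D = 3x² + 9x + 5. Remainder: −2.

Q(x) = 5x⁵ + 4x⁴ + 2x³ + 5x² − 7x + 1; R(x) = −2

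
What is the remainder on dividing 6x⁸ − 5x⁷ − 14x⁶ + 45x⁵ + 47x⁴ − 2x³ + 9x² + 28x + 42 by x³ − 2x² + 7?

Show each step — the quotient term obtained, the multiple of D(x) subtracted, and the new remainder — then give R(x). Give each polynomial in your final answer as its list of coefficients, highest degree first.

Step 1: lead(6x⁸ − 5x⁷ − 14x⁶ + 45x⁵ + 47x⁴ − 2x³ + 9x² + 28x + 42) ÷ lead(D) = 6x⁸ ÷ x³ = 6x⁵. Subtract (6x⁵)·D = 6x⁸ − 12x⁷ + 42x⁵. Remainder: 7x⁷ − 14x⁶ + 3x⁵ + 47x⁴ − 2x³ + 9x² + 28x + 42.
Step 2: lead(7x⁷ − 14x⁶ + 3x⁵ + 47x⁴ − 2x³ + 9x² + 28x + 42) ÷ lead(D) = 7x⁷ ÷ x³ = 7x⁴. Subtract (7x⁴)·D = 7x⁷ − 14x⁶ + 49x⁴. Remainder: 3x⁵ − 2x⁴ − 2x³ + 9x² + 28x + 42.
Step 3: lead(3x⁵ − 2x⁴ − 2x³ + 9x² + 28x + 42) ÷ lead(D) = 3x⁵ ÷ x³ = 3x². Subtract (3x²)·D = 3x⁵ − 6x⁴ + 21x². Remainder: 4x⁴ − 2x³ − 12x² + 28x + 42.
Step 4: lead(4x⁴ − 2x³ − 12x² + 28x + 42) ÷ lead(D) = 4x⁴ ÷ x³ = 4x. Subtract (4x)·D = 4x⁴ − 8x³ + 28x. Remainder: 6x³ − 12x² + 42.
Step 5: lead(6x³ − 12x² + 42) ÷ lead(D) = 6x³ ÷ x³ = 6. Subtract (6)·D = 6x³ − 12x² + 42. Remainder: 0.

R = [0]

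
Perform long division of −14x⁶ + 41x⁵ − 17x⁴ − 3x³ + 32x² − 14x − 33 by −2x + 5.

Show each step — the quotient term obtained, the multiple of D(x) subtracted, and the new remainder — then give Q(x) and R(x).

Q(x) = 7x⁵ − 3x⁴ + x³ + 4x² − 6x − 8; R(x) = 7

Step 1: lead(−14x⁶ + 41x⁵ − 17x⁴ − 3x³ + 32x² − 14x − 33) ÷ lead(D) = −14x⁶ ÷ −2x = 7x⁵. Subtract (7x⁵)·D = −14x⁶ + 35x⁵. Remainder: 6x⁵ − 17x⁴ − 3x³ + 32x² − 14x − 33.
Step 2: lead(6x⁵ − 17x⁴ − 3x³ + 32x² − 14x − 33) ÷ lead(D) = 6x⁵ ÷ −2x = −3x⁴. Subtract (−3x⁴)·D = 6x⁵ − 15x⁴. Remainder: −2x⁴ − 3x³ + 32x² − 14x − 33.
Step 3: lead(−2x⁴ − 3x³ + 32x² − 14x − 33) ÷ lead(D) = −2x⁴ ÷ −2x = x³. Subtract (x³)·D = −2x⁴ + 5x³. Remainder: −8x³ + 32x² − 14x − 33.
Step 4: lead(−8x³ + 32x² − 14x − 33) ÷ lead(D) = −8x³ ÷ −2x = 4x². Subtract (4x²)·D = −8x³ + 20x². Remainder: 12x² − 14x − 33.
Step 5: lead(12x² − 14x − 33) ÷ lead(D) = 12x² ÷ −2x = −6x. Subtract (−6x)·D = 12x² − 30x. Remainder: 16x − 33.
Step 6: lead(16x − 33) ÷ lead(D) = 16x ÷ −2x = −8. Subtract (−8)·D = 16x − 40. Remainder: 7.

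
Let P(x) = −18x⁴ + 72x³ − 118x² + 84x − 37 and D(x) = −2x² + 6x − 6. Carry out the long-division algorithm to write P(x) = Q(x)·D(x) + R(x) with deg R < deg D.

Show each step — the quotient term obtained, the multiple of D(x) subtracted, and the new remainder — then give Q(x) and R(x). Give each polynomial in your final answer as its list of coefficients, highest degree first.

Step 1: lead(−18x⁴ + 72x³ − 118x² + 84x − 37) ÷ lead(D) = −18x⁴ ÷ −2x² = 9x². Subtract (9x²)·D = −18x⁴ + 54x³ − 54x². Remainder: 18x³ − 64x² + 84x − 37.
Step 2: lead(18x³ − 64x² + 84x − 37) ÷ lead(D) = 18x³ ÷ −2x² = −9x. Subtract (−9x)·D = 18x³ − 54x² + 54x. Remainder: −10x² + 30x − 37.
Step 3: lead(−10x² + 30x − 37) ÷ lead(D) = −10x² ÷ −2x² = 5. Subtract (5)·D = −10x² + 30x − 30. Remainder: −7.

Q = [9, -9, 5]; R = [-7]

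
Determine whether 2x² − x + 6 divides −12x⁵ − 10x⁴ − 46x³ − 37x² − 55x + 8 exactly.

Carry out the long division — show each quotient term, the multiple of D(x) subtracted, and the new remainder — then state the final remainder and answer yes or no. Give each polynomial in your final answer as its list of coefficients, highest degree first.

R = [2], so D(x) is not a factor of P(x). no

Step 1: lead(−12x⁵ − 10x⁴ − 46x³ − 37x² − 55x + 8) ÷ lead(D) = −12x⁵ ÷ 2x² = −6x³. Subtract (−6x³)·D = −12x⁵ + 6x⁴ − 36x³. Remainder: −16x⁴ − 10x³ − 37x² − 55x + 8.
Step 2: lead(−16x⁴ − 10x³ − 37x² − 55x + 8) ÷ lead(D) = −16x⁴ ÷ 2x² = −8x². Subtract (−8x²)·D = −16x⁴ + 8x³ − 48x². Remainder: −18x³ + 11x² − 55x + 8.
Step 3: lead(−18x³ + 11x² − 55x + 8) ÷ lead(D) = −18x³ ÷ 2x² = −9x. Subtract (−9x)·D = −18x³ + 9x² − 54x. Remainder: 2x² − x + 8.
Step 4: lead(2x² − x + 8) ÷ lead(D) = 2x² ÷ 2x² = 1. Subtract (1)·D = 2x² − x + 6. Remainder: 2.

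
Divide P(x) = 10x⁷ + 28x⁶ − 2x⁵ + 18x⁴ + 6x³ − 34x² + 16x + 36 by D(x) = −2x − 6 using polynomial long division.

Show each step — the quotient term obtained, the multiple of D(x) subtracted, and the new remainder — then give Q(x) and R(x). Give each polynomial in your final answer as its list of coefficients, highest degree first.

Q = [-5, 1, -2, -3, 6, -1, -5]; R = [6]

Step 1: lead(10x⁷ + 28x⁶ − 2x⁵ + 18x⁴ + 6x³ − 34x² + 16x + 36) ÷ lead(D) = 10x⁷ ÷ −2x = −5x⁶. Subtract (−5x⁶)·D = 10x⁷ + 30x⁶. Remainder: −2x⁶ − 2x⁵ + 18x⁴ + 6x³ − 34x² + 16x + 36.
Step 2: lead(−2x⁶ − 2x⁵ + 18x⁴ + 6x³ − 34x² + 16x + 36) ÷ lead(D) = −2x⁶ ÷ −2x = x⁵. Subtract (x⁵)·D = −2x⁶ − 6x⁵. Remainder: 4x⁵ + 18x⁴ + 6x³ − 34x² + 16x + 36.
Step 3: lead(4x⁵ + 18x⁴ + 6x³ − 34x² + 16x + 36) ÷ lead(D) = 4x⁵ ÷ −2x = −2x⁴. Subtract (−2x⁴)·D = 4x⁵ + 12x⁴. Remainder: 6x⁴ + 6x³ − 34x² + 16x + 36.
Step 4: lead(6x⁴ + 6x³ − 34x² + 16x + 36) ÷ lead(D) = 6x⁴ ÷ −2x = −3x³. Subtract (−3x³)·D = 6x⁴ + 18x³. Remainder: −12x³ − 34x² + 16x + 36.
Step 5: lead(−12x³ − 34x² + 16x + 36) ÷ lead(D) = −12x³ ÷ −2x = 6x². Subtract (6x²)·D = −12x³ − 36x². Remainder: 2x² + 16x + 36.
Step 6: lead(2x² + 16x + 36) ÷ lead(D) = 2x² ÷ −2x = −x. Subtract (−x)·D = 2x² + 6x. Remainder: 10x + 36.
Step 7: lead(10x + 36) ÷ lead(D) = 10x ÷ −2x = −5. Subtract (−5)·D = 10x + 30. Remainder: 6.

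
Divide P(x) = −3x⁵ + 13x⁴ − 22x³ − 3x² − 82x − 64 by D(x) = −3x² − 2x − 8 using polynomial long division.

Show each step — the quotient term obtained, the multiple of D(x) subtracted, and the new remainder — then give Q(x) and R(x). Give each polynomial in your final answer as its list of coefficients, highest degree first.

Step 1: lead(−3x⁵ + 13x⁴ − 22x³ − 3x² − 82x − 64) ÷ lead(D) = −3x⁵ ÷ −3x² = x³. Subtract (x³)·D = −3x⁵ − 2x⁴ − 8x³. Remainder: 15x⁴ − 14x³ − 3x² − 82x − 64.
Step 2: lead(15x⁴ − 14x³ − 3x² − 82x − 64) ÷ lead(D) = 15x⁴ ÷ −3x² = −5x². Subtract (−5x²)·D = 15x⁴ + 10x³ + 40x². Remainder: −24x³ − 43x² − 82x − 64.
Step 3: lead(−24x³ − 43x² − 82x − 64) ÷ lead(D) = −24x³ ÷ −3x² = 8x. Subtract (8x)·D = −24x³ − 16x² − 64x. Remainder: −27x² − 18x − 64.
Step 4: lead(−27x² − 18x − 64) ÷ lead(D) = −27x² ÷ −3x² = 9. Subtract (9)·D = −27x² − 18x − 72. Remainder: 8.

Q = [1, -5, 8, 9]; R = [8]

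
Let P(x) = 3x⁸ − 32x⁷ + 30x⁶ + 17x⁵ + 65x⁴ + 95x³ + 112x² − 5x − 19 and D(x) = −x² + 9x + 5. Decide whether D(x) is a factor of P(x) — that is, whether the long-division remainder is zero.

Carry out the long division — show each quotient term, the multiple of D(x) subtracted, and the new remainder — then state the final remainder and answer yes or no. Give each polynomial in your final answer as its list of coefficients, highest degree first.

R = [6], so D(x) is not a factor of P(x). no

Step 1: lead(3x⁸ − 32x⁷ + 30x⁶ + 17x⁵ + 65x⁴ + 95x³ + 112x² − 5x − 19) ÷ lead(D) = 3x⁸ ÷ −x² = −3x⁶. Subtract (−3x⁶)·D = 3x⁸ − 27x⁷ − 15x⁶. Remainder: −5x⁷ + 45x⁶ + 17x⁵ + 65x⁴ + 95x³ + 112x² − 5x − 19.
Step 2: lead(−5x⁷ + 45x⁶ + 17x⁵ + 65x⁴ + 95x³ + 112x² − 5x − 19) ÷ lead(D) = −5x⁷ ÷ −x² = 5x⁵. Subtract (5x⁵)·D = −5x⁷ + 45x⁶ + 25x⁵. Remainder: −8x⁵ + 65x⁴ + 95x³ + 112x² − 5x − 19.
Step 3: lead(−8x⁵ + 65x⁴ + 95x³ + 112x² − 5x − 19) ÷ lead(D) = −8x⁵ ÷ −x² = 8x³. Subtract (8x³)·D = −8x⁵ + 72x⁴ + 40x³. Remainder: −7x⁴ + 55x³ + 112x² − 5x − 19.
Step 4: lead(−7x⁴ + 55x³ + 112x² − 5x − 19) ÷ lead(D) = −7x⁴ ÷ −x² = 7x². Subtract (7x²)·D = −7x⁴ + 63x³ + 35x². Remainder: −8x³ + 77x² − 5x − 19.
Step 5: lead(−8x³ + 77x² − 5x − 19) ÷ lead(D) = −8x³ ÷ −x² = 8x. Subtract (8x)·D = −8x³ + 72x² + 40x. Remainder: 5x² − 45x − 19.
Step 6: lead(5x² − 45x − 19) ÷ lead(D) = 5x² ÷ −x² = −5. Subtract (−5)·D = 5x² − 45x − 25. Remainder: 6.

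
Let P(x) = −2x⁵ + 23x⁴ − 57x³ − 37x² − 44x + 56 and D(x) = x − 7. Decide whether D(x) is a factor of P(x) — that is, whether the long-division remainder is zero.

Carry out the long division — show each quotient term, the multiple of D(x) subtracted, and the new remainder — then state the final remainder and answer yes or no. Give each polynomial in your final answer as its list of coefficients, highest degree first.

R = [-7], so D(x) is not a factor of P(x). no

Step 1: lead(−2x⁵ + 23x⁴ − 57x³ − 37x² − 44x + 56) ÷ lead(D) = −2x⁵ ÷ x = −2x⁴. Subtract (−2x⁴)·D = −2x⁵ + 14x⁴. Remainder: 9x⁴ − 57x³ − 37x² − 44x + 56.
Step 2: lead(9x⁴ − 57x³ − 37x² − 44x + 56) ÷ lead(D) = 9x⁴ ÷ x = 9x³. Subtract (9x³)·D = 9x⁴ − 63x³. Remainder: 6x³ − 37x² − 44x + 56.
Step 3: lead(6x³ − 37x² − 44x + 56) ÷ lead(D) = 6x³ ÷ x = 6x². Subtract (6x²)·D = 6x³ − 42x². Remainder: 5x² − 44x + 56.
Step 4: lead(5x² − 44x + 56) ÷ lead(D) = 5x² ÷ x = 5x. Subtract (5x)·D = 5x² − 35x. Remainder: −9x + 56.
Step 5: lead(−9x + 56) ÷ lead(D) = −9x ÷ x = −9. Subtract (−9)·D = −9x + 63. Remainder: −7.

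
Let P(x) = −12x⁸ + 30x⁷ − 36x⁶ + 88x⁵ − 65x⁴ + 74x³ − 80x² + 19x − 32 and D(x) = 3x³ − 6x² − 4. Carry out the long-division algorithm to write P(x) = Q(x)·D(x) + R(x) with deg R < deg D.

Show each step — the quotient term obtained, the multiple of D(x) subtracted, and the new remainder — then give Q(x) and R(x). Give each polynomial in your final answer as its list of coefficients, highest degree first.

Q = [-4, 2, -8, 8, -3, 8]; R = [7, 0]

Step 1: lead(−12x⁸ + 30x⁷ − 36x⁶ + 88x⁵ − 65x⁴ + 74x³ − 80x² + 19x − 32) ÷ lead(D) = −12x⁸ ÷ 3x³ = −4x⁵. Subtract (−4x⁵)·D = −12x⁸ + 24x⁷ + 16x⁵. Remainder: 6x⁷ − 36x⁶ + 72x⁵ − 65x⁴ + 74x³ − 80x² + 19x − 32.
Step 2: lead(6x⁷ − 36x⁶ + 72x⁵ − 65x⁴ + 74x³ − 80x² + 19x − 32) ÷ lead(D) = 6x⁷ ÷ 3x³ = 2x⁴. Subtract (2x⁴)·D = 6x⁷ − 12x⁶ − 8x⁴. Remainder: −24x⁶ + 72x⁵ − 57x⁴ + 74x³ − 80x² + 19x − 32.
Step 3: lead(−24x⁶ + 72x⁵ − 57x⁴ + 74x³ − 80x² + 19x − 32) ÷ lead(D) = −24x⁶ ÷ 3x³ = −8x³. Subtract (−8x³)·D = −24x⁶ + 48x⁵ + 32x³. Remainder: 24x⁵ − 57x⁴ + 42x³ − 80x² + 19x − 32.
Step 4: lead(24x⁵ − 57x⁴ + 42x³ − 80x² + 19x − 32) ÷ lead(D) = 24x⁵ ÷ 3x³ = 8x². Subtract (8x²)·D = 24x⁵ − 48x⁴ − 32x². Remainder: −9x⁴ + 42x³ − 48x² + 19x − 32.
Step 5: lead(−9x⁴ + 42x³ − 48x² + 19x − 32) ÷ lead(D) = −9x⁴ ÷ 3x³ = −3x. Subtract (−3x)·D = −9x⁴ + 18x³ + 12x. Remainder: 24x³ − 48x² + 7x − 32.
Step 6: lead(24x³ − 48x² + 7x − 32) ÷ lead(D) = 24x³ ÷ 3x³ = 8. Subtract (8)·D = 24x³ − 48x² − 32. Remainder: 7x.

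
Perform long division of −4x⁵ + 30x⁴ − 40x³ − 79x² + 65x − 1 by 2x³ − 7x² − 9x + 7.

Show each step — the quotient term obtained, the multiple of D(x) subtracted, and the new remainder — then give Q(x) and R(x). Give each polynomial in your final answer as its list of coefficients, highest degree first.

Q = [-2, 8, -1]; R = [6]

Step 1: lead(−4x⁵ + 30x⁴ − 40x³ − 79x² + 65x − 1) ÷ lead(D) = −4x⁵ ÷ 2x³ = −2x². Subtract (−2x²)·D = −4x⁵ + 14x⁴ + 18x³ − 14x². Remainder: 16x⁴ − 58x³ − 65x² + 65x − 1.
Step 2: lead(16x⁴ − 58x³ − 65x² + 65x − 1) ÷ lead(D) = 16x⁴ ÷ 2x³ = 8x. Subtract (8x)·D = 16x⁴ − 56x³ − 72x² + 56x. Remainder: −2x³ + 7x² + 9x − 1.
Step 3: lead(−2x³ + 7x² + 9x − 1) ÷ lead(D) = −2x³ ÷ 2x³ = −1. Subtract (−1)·D = −2x³ + 7x² + 9x − 7. Remainder: 6.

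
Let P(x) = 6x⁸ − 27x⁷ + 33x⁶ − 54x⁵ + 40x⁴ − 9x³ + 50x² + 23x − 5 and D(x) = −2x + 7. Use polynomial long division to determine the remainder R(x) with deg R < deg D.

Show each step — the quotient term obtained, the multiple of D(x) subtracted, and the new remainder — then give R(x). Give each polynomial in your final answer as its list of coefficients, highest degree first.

R = [2]

Step 1: lead(6x⁸ − 27x⁷ + 33x⁶ − 54x⁵ + 40x⁴ − 9x³ + 50x² + 23x − 5) ÷ lead(D) = 6x⁸ ÷ −2x = −3x⁷. Subtract (−3x⁷)·D = 6x⁸ − 21x⁷. Remainder: −6x⁷ + 33x⁶ − 54x⁵ + 40x⁴ − 9x³ + 50x² + 23x − 5.
Step 2: lead(−6x⁷ + 33x⁶ − 54x⁵ + 40x⁴ − 9x³ + 50x² + 23x − 5) ÷ lead(D) = −6x⁷ ÷ −2x = 3x⁶. Subtract (3x⁶)·D = −6x⁷ + 21x⁶. Remainder: 12x⁶ − 54x⁵ + 40x⁴ − 9x³ + 50x² + 23x − 5.
Step 3: lead(12x⁶ − 54x⁵ + 40x⁴ − 9x³ + 50x² + 23x − 5) ÷ lead(D) = 12x⁶ ÷ −2x = −6x⁵. Subtract (−6x⁵)·D = 12x⁶ − 42x⁵. Remainder: −12x⁵ + 40x⁴ − 9x³ + 50x² + 23x − 5.
Step 4: lead(−12x⁵ + 40x⁴ − 9x³ + 50x² + 23x − 5) ÷ lead(D) = −12x⁵ ÷ −2x = 6x⁴. Subtract (6x⁴)·D = −12x⁵ + 42x⁴. Remainder: −2x⁴ − 9x³ + 50x² + 23x − 5.
Step 5: lead(−2x⁴ − 9x³ + 50x² + 23x − 5) ÷ lead(D) = −2x⁴ ÷ −2x = x³. Subtract (x³)·D = −2x⁴ + 7x³. Remainder: −16x³ + 50x² + 23x − 5.
Step 6: lead(−16x³ + 50x² + 23x − 5) ÷ lead(D) = −16x³ ÷ −2x = 8x². Subtract (8x²)·D = −16x³ + 56x². Remainder: −6x² + 23x − 5.
Step 7: lead(−6x² + 23x − 5) ÷ lead(D) = −6x² ÷ −2x = 3x. Subtract (3x)·D = −6x² + 21x. Remainder: 2x − 5.
Step 8: lead(2x − 5) ÷ lead(D) = 2x ÷ −2x = −1. Subtract (−1)·D = 2x − 7. Remainder: 2.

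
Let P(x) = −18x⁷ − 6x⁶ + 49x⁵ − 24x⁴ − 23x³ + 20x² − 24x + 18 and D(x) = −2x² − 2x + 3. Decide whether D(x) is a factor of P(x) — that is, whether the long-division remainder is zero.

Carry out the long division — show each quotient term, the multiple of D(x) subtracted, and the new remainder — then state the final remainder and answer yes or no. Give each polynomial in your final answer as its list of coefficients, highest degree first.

R = [0], so D(x) is a factor of P(x). yes

Step 1: lead(−18x⁷ − 6x⁶ + 49x⁵ − 24x⁴ − 23x³ + 20x² − 24x + 18) ÷ lead(D) = −18x⁷ ÷ −2x² = 9x⁵. Subtract (9x⁵)·D = −18x⁷ − 18x⁶ + 27x⁵. Remainder: 12x⁶ + 22x⁵ − 24x⁴ − 23x³ + 20x² − 24x + 18.
Step 2: lead(12x⁶ + 22x⁵ − 24x⁴ − 23x³ + 20x² − 24x + 18) ÷ lead(D) = 12x⁶ ÷ −2x² = −6x⁴. Subtract (−6x⁴)·D = 12x⁶ + 12x⁵ − 18x⁴. Remainder: 10x⁵ − 6x⁴ − 23x³ + 20x² − 24x + 18.
Step 3: lead(10x⁵ − 6x⁴ − 23x³ + 20x² − 24x + 18) ÷ lead(D) = 10x⁵ ÷ −2x² = −5x³. Subtract (−5x³)·D = 10x⁵ + 10x⁴ − 15x³. Remainder: −16x⁴ − 8x³ + 20x² − 24x + 18.
Step 4: lead(−16x⁴ − 8x³ + 20x² − 24x + 18) ÷ lead(D) = −16x⁴ ÷ −2x² = 8x². Subtract (8x²)·D = −16x⁴ − 16x³ + 24x². Remainder: 8x³ − 4x² − 24x + 18.
Step 5: lead(8x³ − 4x² − 24x + 18) ÷ lead(D) = 8x³ ÷ −2x² = −4x. Subtract (−4x)·D = 8x³ + 8x² − 12x. Remainder: −12x² − 12x + 18.
Step 6: lead(−12x² − 12x + 18) ÷ lead(D) = −12x² ÷ −2x² = 6. Subtract (6)·D = −12x² − 12x + 18. Remainder: 0.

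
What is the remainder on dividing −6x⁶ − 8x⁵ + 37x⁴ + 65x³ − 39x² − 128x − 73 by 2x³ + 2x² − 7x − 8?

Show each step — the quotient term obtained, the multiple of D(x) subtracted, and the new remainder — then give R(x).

R(x) = −9

Step 1: lead(−6x⁶ − 8x⁵ + 37x⁴ + 65x³ − 39x² − 128x − 73) ÷ lead(D) = −6x⁶ ÷ 2x³ = −3x³. Subtract (−3x³)·D = −6x⁶ − 6x⁵ + 21x⁴ + 24x³. Remainder: −2x⁵ + 16x⁴ + 41x³ − 39x² − 128x − 73.
Step 2: lead(−2x⁵ + 16x⁴ + 41x³ − 39x² − 128x − 73) ÷ lead(D) = −2x⁵ ÷ 2x³ = −x². Subtract (−x²)·D = −2x⁵ − 2x⁴ + 7x³ + 8x². Remainder: 18x⁴ + 34x³ − 47x² − 128x − 73.
Step 3: lead(18x⁴ + 34x³ − 47x² − 128x − 73) ÷ lead(D) = 18x⁴ ÷ 2x³ = 9x. Subtract (9x)·D = 18x⁴ + 18x³ − 63x² − 72x. Remainder: 16x³ + 16x² − 56x − 73.
Step 4: lead(16x³ + 16x² − 56x − 73) ÷ lead(D) = 16x³ ÷ 2x³ = 8. Subtract (8)·D = 16x³ + 16x² − 56x − 64. Remainder: −9.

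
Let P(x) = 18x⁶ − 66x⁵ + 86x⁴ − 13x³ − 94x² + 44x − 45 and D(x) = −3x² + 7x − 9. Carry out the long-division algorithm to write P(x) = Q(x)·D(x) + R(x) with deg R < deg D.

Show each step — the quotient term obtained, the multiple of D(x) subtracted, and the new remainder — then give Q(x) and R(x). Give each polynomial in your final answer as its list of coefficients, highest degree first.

Step 1: lead(18x⁶ − 66x⁵ + 86x⁴ − 13x³ − 94x² + 44x − 45) ÷ lead(D) = 18x⁶ ÷ −3x² = −6x⁴. Subtract (−6x⁴)·D = 18x⁶ − 42x⁵ + 54x⁴. Remainder: −24x⁵ + 32x⁴ − 13x³ − 94x² + 44x − 45.
Step 2: lead(−24x⁵ + 32x⁴ − 13x³ − 94x² + 44x − 45) ÷ lead(D) = −24x⁵ ÷ −3x² = 8x³. Subtract (8x³)·D = −24x⁵ + 56x⁴ − 72x³. Remainder: −24x⁴ + 59x³ − 94x² + 44x − 45.
Step 3: lead(−24x⁴ + 59x³ − 94x² + 44x − 45) ÷ lead(D) = −24x⁴ ÷ −3x² = 8x². Subtract (8x²)·D = −24x⁴ + 56x³ − 72x². Remainder: 3x³ − 22x² + 44x − 45.
Step 4: lead(3x³ − 22x² + 44x − 45) ÷ lead(D) = 3x³ ÷ −3x² = −x. Subtract (−x)·D = 3x³ − 7x² + 9x. Remainder: −15x² + 35x − 45.
Step 5: lead(−15x² + 35x − 45) ÷ lead(D) = −15x² ÷ −3x² = 5. Subtract (5)·D = −15x² + 35x − 45. Remainder: 0.

Q = [-6, 8, 8, -1, 5]; R = [0]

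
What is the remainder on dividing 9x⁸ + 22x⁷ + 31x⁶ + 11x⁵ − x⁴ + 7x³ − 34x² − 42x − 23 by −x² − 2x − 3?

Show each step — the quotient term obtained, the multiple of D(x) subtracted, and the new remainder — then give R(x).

R(x) = 4

Step 1: lead(9x⁸ + 22x⁷ + 31x⁶ + 11x⁵ − x⁴ + 7x³ − 34x² − 42x − 23) ÷ lead(D) = 9x⁸ ÷ −x² = −9x⁶. Subtract (−9x⁶)·D = 9x⁸ + 18x⁷ + 27x⁶. Remainder: 4x⁷ + 4x⁶ + 11x⁵ − x⁴ + 7x³ − 34x² − 42x − 23.
Step 2: lead(4x⁷ + 4x⁶ + 11x⁵ − x⁴ + 7x³ − 34x² − 42x − 23) ÷ lead(D) = 4x⁷ ÷ −x² = −4x⁵. Subtract (−4x⁵)·D = 4x⁷ + 8x⁶ + 12x⁵. Remainder: −4x⁶ − x⁵ − x⁴ + 7x³ − 34x² − 42x − 23.
Step 3: lead(−4x⁶ − x⁵ − x⁴ + 7x³ − 34x² − 42x − 23) ÷ lead(D) = −4x⁶ ÷ −x² = 4x⁴. Subtract (4x⁴)·D = −4x⁶ − 8x⁵ − 12x⁴. Remainder: 7x⁵ + 11x⁴ + 7x³ − 34x² − 42x − 23.
Step 4: lead(7x⁵ + 11x⁴ + 7x³ − 34x² − 42x − 23) ÷ lead(D) = 7x⁵ ÷ −x² = −7x³. Subtract (−7x³)·D = 7x⁵ + 14x⁴ + 21x³. Remainder: −3x⁴ − 14x³ − 34x² − 42x − 23.
Step 5: lead(−3x⁴ − 14x³ − 34x² − 42x − 23) ÷ lead(D) = −3x⁴ ÷ −x² = 3x². Subtract (3x²)·D = −3x⁴ − 6x³ − 9x². Remainder: −8x³ − 25x² − 42x − 23.
Step 6: lead(−8x³ − 25x² − 42x − 23) ÷ lead(D) = −8x³ ÷ −x² = 8x. Subtract (8x)·D = −8x³ − 16x² − 24x. Remainder: −9x² − 18x − 23.
Step 7: lead(−9x² − 18x − 23) ÷ lead(D) = −9x² ÷ −x² = 9. Subtract (9)·D = −9x² − 18x − 27. Remainder: 4.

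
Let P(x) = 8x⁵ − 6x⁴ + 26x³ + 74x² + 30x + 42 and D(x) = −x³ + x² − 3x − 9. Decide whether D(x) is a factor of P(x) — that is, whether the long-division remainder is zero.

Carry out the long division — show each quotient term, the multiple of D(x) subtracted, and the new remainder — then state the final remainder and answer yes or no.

R(x) = 6, so D(x) is not a factor of P(x). no

Step 1: lead(8x⁵ − 6x⁴ + 26x³ + 74x² + 30x + 42) ÷ lead(D) = 8x⁵ ÷ −x³ = −8x². Subtract (−8x²)·D = 8x⁵ − 8x⁴ + 24x³ + 72x². Remainder: 2x⁴ + 2x³ + 2x² + 30x + 42.
Step 2: lead(2x⁴ + 2x³ + 2x² + 30x + 42) ÷ lead(D) = 2x⁴ ÷ −x³ = −2x. Subtract (−2x)·D = 2x⁴ − 2x³ + 6x² + 18x. Remainder: 4x³ − 4x² + 12x + 42.
Step 3: lead(4x³ − 4x² + 12x + 42) ÷ lead(D) = 4x³ ÷ −x³ = −4. Subtract (−4)·D = 4x³ − 4x² + 12x + 36. Remainder: 6.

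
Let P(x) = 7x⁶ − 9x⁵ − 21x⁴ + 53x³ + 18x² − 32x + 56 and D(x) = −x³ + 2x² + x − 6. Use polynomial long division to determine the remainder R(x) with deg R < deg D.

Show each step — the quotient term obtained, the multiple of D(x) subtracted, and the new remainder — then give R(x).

R(x) = 8

Step 1: lead(7x⁶ − 9x⁵ − 21x⁴ + 53x³ + 18x² − 32x + 56) ÷ lead(D) = 7x⁶ ÷ −x³ = −7x³. Subtract (−7x³)·D = 7x⁶ − 14x⁵ − 7x⁴ + 42x³. Remainder: 5x⁵ − 14x⁴ + 11x³ + 18x² − 32x + 56.
Step 2: lead(5x⁵ − 14x⁴ + 11x³ + 18x² − 32x + 56) ÷ lead(D) = 5x⁵ ÷ −x³ = −5x². Subtract (−5x²)·D = 5x⁵ − 10x⁴ − 5x³ + 30x². Remainder: −4x⁴ + 16x³ − 12x² − 32x + 56.
Step 3: lead(−4x⁴ + 16x³ − 12x² − 32x + 56) ÷ lead(D) = −4x⁴ ÷ −x³ = 4x. Subtract (4x)·D = −4x⁴ + 8x³ + 4x² − 24x. Remainder: 8x³ − 16x² − 8x + 56.
Step 4: lead(8x³ − 16x² − 8x + 56) ÷ lead(D) = 8x³ ÷ −x³ = −8. Subtract (−8)·D = 8x³ − 16x² − 8x + 48. Remainder: 8.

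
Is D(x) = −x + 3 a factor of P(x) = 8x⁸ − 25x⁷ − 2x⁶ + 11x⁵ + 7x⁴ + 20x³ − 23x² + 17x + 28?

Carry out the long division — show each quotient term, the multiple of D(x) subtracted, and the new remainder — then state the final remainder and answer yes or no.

Step 1: lead(8x⁸ − 25x⁷ − 2x⁶ + 11x⁵ + 7x⁴ + 20x³ − 23x² + 17x + 28) ÷ lead(D) = 8x⁸ ÷ −x = −8x⁷. Subtract (−8x⁷)·D = 8x⁸ − 24x⁷. Remainder: −x⁷ − 2x⁶ + 11x⁵ + 7x⁴ + 20x³ − 23x² + 17x + 28.
Step 2: lead(−x⁷ − 2x⁶ + 11x⁵ + 7x⁴ + 20x³ − 23x² + 17x + 28) ÷ lead(D) = −x⁷ ÷ −x = x⁶. Subtract (x⁶)·D = −x⁷ + 3x⁶. Remainder: −5x⁶ + 11x⁵ + 7x⁴ + 20x³ − 23x² + 17x + 28.
Step 3: lead(−5x⁶ + 11x⁵ + 7x⁴ + 20x³ − 23x² + 17x + 28) ÷ lead(D) = −5x⁶ ÷ −x = 5x⁵. Subtract (5x⁵)·D = −5x⁶ + 15x⁵. Remainder: −4x⁵ + 7x⁴ + 20x³ − 23x² + 17x + 28.
Step 4: lead(−4x⁵ + 7x⁴ + 20x³ − 23x² + 17x + 28) ÷ lead(D) = −4x⁵ ÷ −x = 4x⁴. Subtract (4x⁴)·D = −4x⁵ + 12x⁴. Remainder: −5x⁴ + 20x³ − 23x² + 17x + 28.
Step 5: lead(−5x⁴ + 20x³ − 23x² + 17x + 28) ÷ lead(D) = −5x⁴ ÷ −x = 5x³. Subtract (5x³)·D = −5x⁴ + 15x³. Remainder: 5x³ − 23x² + 17x + 28.
Step 6: lead(5x³ − 23x² + 17x + 28) ÷ lead(D) = 5x³ ÷ −x = −5x². Subtract (−5x²)·D = 5x³ − 15x². Remainder: −8x² + 17x + 28.
Step 7: lead(−8x² + 17x + 28) ÷ lead(D) = −8x² ÷ −x = 8x. Subtract (8x)·D = −8x² + 24x. Remainder: −7x + 28.
Step 8: lead(−7x + 28) ÷ lead(D) = −7x ÷ −x = 7. Subtract (7)·D = −7x + 21. Remainder: 7.

R(x) = 7, so D(x) is not a factor of P(x). no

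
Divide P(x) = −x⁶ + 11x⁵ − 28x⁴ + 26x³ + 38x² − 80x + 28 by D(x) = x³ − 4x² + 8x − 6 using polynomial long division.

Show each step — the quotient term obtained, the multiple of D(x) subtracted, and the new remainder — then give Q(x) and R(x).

Step 1: lead(−x⁶ + 11x⁵ − 28x⁴ + 26x³ + 38x² − 80x + 28) ÷ lead(D) = −x⁶ ÷ x³ = −x³. Subtract (−x³)·D = −x⁶ + 4x⁵ − 8x⁴ + 6x³. Remainder: 7x⁵ − 20x⁴ + 20x³ + 38x² − 80x + 28.
Step 2: lead(7x⁵ − 20x⁴ + 20x³ + 38x² − 80x + 28) ÷ lead(D) = 7x⁵ ÷ x³ = 7x². Subtract (7x²)·D = 7x⁵ − 28x⁴ + 56x³ − 42x². Remainder: 8x⁴ − 36x³ + 80x² − 80x + 28.
Step 3: lead(8x⁴ − 36x³ + 80x² − 80x + 28) ÷ lead(D) = 8x⁴ ÷ x³ = 8x. Subtract (8x)·D = 8x⁴ − 32x³ + 64x² − 48x. Remainder: −4x³ + 16x² − 32x + 28.
Step 4: lead(−4x³ + 16x² − 32x + 28) ÷ lead(D) = −4x³ ÷ x³ = −4. Subtract (−4)·D = −4x³ + 16x² − 32x + 24. Remainder: 4.

Q(x) = −x³ + 7x² + 8x − 4; R(x) = 4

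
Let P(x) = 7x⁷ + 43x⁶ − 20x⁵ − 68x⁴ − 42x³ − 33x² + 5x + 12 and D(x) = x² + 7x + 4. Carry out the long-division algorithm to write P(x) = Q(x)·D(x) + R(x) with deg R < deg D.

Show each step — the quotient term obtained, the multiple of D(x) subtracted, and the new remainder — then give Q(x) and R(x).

Step 1: lead(7x⁷ + 43x⁶ − 20x⁵ − 68x⁴ − 42x³ − 33x² + 5x + 12) ÷ lead(D) = 7x⁷ ÷ x² = 7x⁵. Subtract (7x⁵)·D = 7x⁷ + 49x⁶ + 28x⁵. Remainder: −6x⁶ − 48x⁵ − 68x⁴ − 42x³ − 33x² + 5x + 12.
Step 2: lead(−6x⁶ − 48x⁵ − 68x⁴ − 42x³ − 33x² + 5x + 12) ÷ lead(D) = −6x⁶ ÷ x² = −6x⁴. Subtract (−6x⁴)·D = −6x⁶ − 42x⁵ − 24x⁴. Remainder: −6x⁵ − 44x⁴ − 42x³ − 33x² + 5x + 12.
Step 3: lead(−6x⁵ − 44x⁴ − 42x³ − 33x² + 5x + 12) ÷ lead(D) = −6x⁵ ÷ x² = −6x³. Subtract (−6x³)·D = −6x⁵ − 42x⁴ − 24x³. Remainder: −2x⁴ − 18x³ − 33x² + 5x + 12.
Step 4: lead(−2x⁴ − 18x³ − 33x² + 5x + 12) ÷ lead(D) = −2x⁴ ÷ x² = −2x². Subtract (−2x²)·D = −2x⁴ − 14x³ − 8x². Remainder: −4x³ − 25x² + 5x + 12.
Step 5: lead(−4x³ − 25x² + 5x + 12) ÷ lead(D) = −4x³ ÷ x² = −4x. Subtract (−4x)·D = −4x³ − 28x² − 16x. Remainder: 3x² + 21x + 12.
Step 6: lead(3x² + 21x + 12) ÷ lead(D) = 3x² ÷ x² = 3. Subtract (3)·D = 3x² + 21x + 12. Remainder: 0.

Q(x) = 7x⁵ − 6x⁴ − 6x³ − 2x² − 4x + 3; R(x) = 0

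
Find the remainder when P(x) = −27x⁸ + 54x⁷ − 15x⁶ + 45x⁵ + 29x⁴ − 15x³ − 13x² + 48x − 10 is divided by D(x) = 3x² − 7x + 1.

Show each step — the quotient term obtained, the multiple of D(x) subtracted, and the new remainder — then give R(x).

R(x) = −3

Step 1: lead(−27x⁸ + 54x⁷ − 15x⁶ + 45x⁵ + 29x⁴ − 15x³ − 13x² + 48x − 10) ÷ lead(D) = −27x⁸ ÷ 3x² = −9x⁶. Subtract (−9x⁶)·D = −27x⁸ + 63x⁷ − 9x⁶. Remainder: −9x⁷ − 6x⁶ + 45x⁵ + 29x⁴ − 15x³ − 13x² + 48x − 10.
Step 2: lead(−9x⁷ − 6x⁶ + 45x⁵ + 29x⁴ − 15x³ − 13x² + 48x − 10) ÷ lead(D) = −9x⁷ ÷ 3x² = −3x⁵. Subtract (−3x⁵)·D = −9x⁷ + 21x⁶ − 3x⁵. Remainder: −27x⁶ + 48x⁵ + 29x⁴ − 15x³ − 13x² + 48x − 10.
Step 3: lead(−27x⁶ + 48x⁵ + 29x⁴ − 15x³ − 13x² + 48x − 10) ÷ lead(D) = −27x⁶ ÷ 3x² = −9x⁴. Subtract (−9x⁴)·D = −27x⁶ + 63x⁵ − 9x⁴. Remainder: −15x⁵ + 38x⁴ − 15x³ − 13x² + 48x − 10.
Step 4: lead(−15x⁵ + 38x⁴ − 15x³ − 13x² + 48x − 10) ÷ lead(D) = −15x⁵ ÷ 3x² = −5x³. Subtract (−5x³)·D = −15x⁵ + 35x⁴ − 5x³. Remainder: 3x⁴ − 10x³ − 13x² + 48x − 10.
Step 5: lead(3x⁴ − 10x³ − 13x² + 48x − 10) ÷ lead(D) = 3x⁴ ÷ 3x² = x². Subtract (x²)·D = 3x⁴ − 7x³ + x². Remainder: −3x³ − 14x² + 48x − 10.
Step 6: lead(−3x³ − 14x² + 48x − 10) ÷ lead(D) = −3x³ ÷ 3x² = −x. Subtract (−x)·D = −3x³ + 7x² − x. Remainder: −21x² + 49x − 10.
Step 7: lead(−21x² + 49x − 10) ÷ lead(D) = −21x² ÷ 3x² = −7. Subtract (−7)·D = −21x² + 49x − 7. Remainder: −3.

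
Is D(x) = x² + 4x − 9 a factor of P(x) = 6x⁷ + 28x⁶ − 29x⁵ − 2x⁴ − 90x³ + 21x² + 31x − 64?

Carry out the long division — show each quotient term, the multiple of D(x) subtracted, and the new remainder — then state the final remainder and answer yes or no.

R(x) = −6x − 1, so D(x) is not a factor of P(x). no

Step 1: lead(6x⁷ + 28x⁶ − 29x⁵ − 2x⁴ − 90x³ + 21x² + 31x − 64) ÷ lead(D) = 6x⁷ ÷ x² = 6x⁵. Subtract (6x⁵)·D = 6x⁷ + 24x⁶ − 54x⁵. Remainder: 4x⁶ + 25x⁵ − 2x⁴ − 90x³ + 21x² + 31x − 64.
Step 2: lead(4x⁶ + 25x⁵ − 2x⁴ − 90x³ + 21x² + 31x − 64) ÷ lead(D) = 4x⁶ ÷ x² = 4x⁴. Subtract (4x⁴)·D = 4x⁶ + 16x⁵ − 36x⁴. Remainder: 9x⁵ + 34x⁴ − 90x³ + 21x² + 31x − 64.
Step 3: lead(9x⁵ + 34x⁴ − 90x³ + 21x² + 31x − 64) ÷ lead(D) = 9x⁵ ÷ x² = 9x³. Subtract (9x³)·D = 9x⁵ + 36x⁴ − 81x³. Remainder: −2x⁴ − 9x³ + 21x² + 31x − 64.
Step 4: lead(−2x⁴ − 9x³ + 21x² + 31x − 64) ÷ lead(D) = −2x⁴ ÷ x² = −2x². Subtract (−2x²)·D = −2x⁴ − 8x³ + 18x². Remainder: −x³ + 3x² + 31x − 64.
Step 5: lead(−x³ + 3x² + 31x − 64) ÷ lead(D) = −x³ ÷ x² = −x. Subtract (−x)·D = −x³ − 4x² + 9x. Remainder: 7x² + 22x − 64.
Step 6: lead(7x² + 22x − 64) ÷ lead(D) = 7x² ÷ x² = 7. Subtract (7)·D = 7x² + 28x − 63. Remainder: −6x − 1.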